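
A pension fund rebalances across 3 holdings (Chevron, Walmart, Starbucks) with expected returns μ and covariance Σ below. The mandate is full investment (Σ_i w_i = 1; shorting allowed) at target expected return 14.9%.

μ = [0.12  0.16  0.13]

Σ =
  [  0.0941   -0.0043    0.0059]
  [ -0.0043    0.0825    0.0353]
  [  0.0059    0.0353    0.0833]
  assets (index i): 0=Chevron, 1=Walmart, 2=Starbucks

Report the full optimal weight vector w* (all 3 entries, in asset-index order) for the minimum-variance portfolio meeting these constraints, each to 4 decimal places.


0.2451  0.7150  0.0398

u=Σ⁻¹μ = [1.3049  1.6847  0.7543]
v=Σ⁻¹𝟙 = [10.6152  9.6003  7.1846]
a=μᵀu=0.524195  b=𝟙ᵀu=3.743881  c=𝟙ᵀv=27.400178  D=ac−b²=0.346394
λ₁=(c·0.149−b)/D = (27.400178·0.149−3.743881)/0.346394 = 0.977917
λ₂=(a−b·0.149)/D = (0.524195−3.743881·0.149)/0.346394 = -0.097124
w* = 0.977917·u + -0.097124·v:
  w_0 = 0.977917·1.3049 + -0.097124·10.6152 = 0.2451  (Chevron)
  w_1 = 0.977917·1.6847 + -0.097124·9.6003 = 0.7150  (Walmart)
  w_2 = 0.977917·0.7543 + -0.097124·7.1846 = 0.0398  (Starbucks)
Σw_i=1.0000  μᵀw=0.1490
σ²=wᵀΣw=λ₁·μ_p+λ₂ = 0.977917·0.149 + -0.097124 = 0.048586 ≈ 0.0486


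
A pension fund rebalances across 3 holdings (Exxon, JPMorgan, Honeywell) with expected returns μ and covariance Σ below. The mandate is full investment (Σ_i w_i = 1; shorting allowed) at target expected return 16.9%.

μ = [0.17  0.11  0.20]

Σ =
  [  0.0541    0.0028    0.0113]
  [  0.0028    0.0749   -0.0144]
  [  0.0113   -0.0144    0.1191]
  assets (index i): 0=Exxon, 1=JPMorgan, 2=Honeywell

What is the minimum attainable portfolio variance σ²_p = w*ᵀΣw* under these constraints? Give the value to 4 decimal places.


0.0307

p=Σ⁻¹μ = [2.7161  1.6794  1.6246]
q=Σ⁻¹𝟙 = [15.9363  14.4140  8.6270]
a=μᵀp=0.971394  b=𝟙ᵀp=6.020123  c=𝟙ᵀq=38.977358  D=ac−b²=1.620473
λ₁=(c·0.169−b)/D = (38.977358·0.169−6.020123)/1.620473 = 0.349929
λ₂=(a−b·0.169)/D = (0.971394−6.020123·0.169)/1.620473 = -0.028391
w* = 0.349929·p + -0.028391·q:
  w_0 = 0.349929·2.7161 + -0.028391·15.9363 = 0.4980  (Exxon)
  w_1 = 0.349929·1.6794 + -0.028391·14.4140 = 0.1785  (JPMorgan)
  w_2 = 0.349929·1.6246 + -0.028391·8.6270 = 0.3236  (Honeywell)
Σw_i=1.0000  μᵀw=0.1690
σ²=wᵀΣw=λ₁·μ_p+λ₂ = 0.349929·0.169 + -0.028391 = 0.030747 ≈ 0.0307


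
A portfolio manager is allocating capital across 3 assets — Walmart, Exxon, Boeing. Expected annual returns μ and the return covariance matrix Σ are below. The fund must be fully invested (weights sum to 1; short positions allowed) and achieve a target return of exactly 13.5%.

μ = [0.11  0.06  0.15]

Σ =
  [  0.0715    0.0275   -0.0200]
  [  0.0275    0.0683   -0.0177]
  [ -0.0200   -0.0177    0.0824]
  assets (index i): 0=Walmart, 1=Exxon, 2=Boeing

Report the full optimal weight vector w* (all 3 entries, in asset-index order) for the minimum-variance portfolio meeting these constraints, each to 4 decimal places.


0.4735  -0.0438  0.5703

u=Σ⁻¹μ = [1.9423  0.7311  2.4489]
v=Σ⁻¹𝟙 = [13.8200  13.8629  18.4681]
a=μᵀu=0.624842  b=𝟙ᵀu=5.122197  c=𝟙ᵀv=46.151056  D=ac−b²=2.600224
λ₁=(c·0.135−b)/D = (46.151056·0.135−5.122197)/2.600224 = 0.426192
λ₂=(a−b·0.135)/D = (0.624842−5.122197·0.135)/2.600224 = -0.025634
w* = 0.426192·u + -0.025634·v:
  w_0 = 0.426192·1.9423 + -0.025634·13.8200 = 0.4735  (Walmart)
  w_1 = 0.426192·0.7311 + -0.025634·13.8629 = -0.0438  (Exxon)
  w_2 = 0.426192·2.4489 + -0.025634·18.4681 = 0.5703  (Boeing)
Σw_i=1.0000  μᵀw=0.1350
σ²=wᵀΣw=λ₁·μ_p+λ₂ = 0.426192·0.135 + -0.025634 = 0.031902 ≈ 0.0319


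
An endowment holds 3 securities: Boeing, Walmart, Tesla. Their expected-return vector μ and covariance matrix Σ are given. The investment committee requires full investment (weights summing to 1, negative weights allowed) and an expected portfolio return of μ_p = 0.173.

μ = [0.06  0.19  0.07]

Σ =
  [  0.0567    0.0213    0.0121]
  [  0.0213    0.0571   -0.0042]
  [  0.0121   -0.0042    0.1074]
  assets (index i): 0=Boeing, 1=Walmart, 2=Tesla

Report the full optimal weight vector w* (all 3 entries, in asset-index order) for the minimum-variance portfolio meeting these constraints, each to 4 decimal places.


g=Σ⁻¹μ = [-0.4593  3.5608  0.8428]
h=Σ⁻¹𝟙 = [10.4225  14.2648  8.6946]
a=μᵀg=0.707991  b=𝟙ᵀg=3.944277  c=𝟙ᵀh=33.381863  D=ac−b²=8.076745
λ₁=(c·0.173−b)/D = (33.381863·0.173−3.944277)/8.076745 = 0.226674
λ₂=(a−b·0.173)/D = (0.707991−3.944277·0.173)/8.076745 = 0.003173
w* = 0.226674·g + 0.003173·h:
  w_0 = 0.226674·-0.4593 + 0.003173·10.4225 = -0.0710  (Boeing)
  w_1 = 0.226674·3.5608 + 0.003173·14.2648 = 0.8524  (Walmart)
  w_2 = 0.226674·0.8428 + 0.003173·8.6946 = 0.2186  (Tesla)
Σw_i=1.0000  μᵀw=0.1730
σ²=wᵀΣw=λ₁·μ_p+λ₂ = 0.226674·0.173 + 0.003173 = 0.042388 ≈ 0.0424

-0.0710  0.8524  0.2186


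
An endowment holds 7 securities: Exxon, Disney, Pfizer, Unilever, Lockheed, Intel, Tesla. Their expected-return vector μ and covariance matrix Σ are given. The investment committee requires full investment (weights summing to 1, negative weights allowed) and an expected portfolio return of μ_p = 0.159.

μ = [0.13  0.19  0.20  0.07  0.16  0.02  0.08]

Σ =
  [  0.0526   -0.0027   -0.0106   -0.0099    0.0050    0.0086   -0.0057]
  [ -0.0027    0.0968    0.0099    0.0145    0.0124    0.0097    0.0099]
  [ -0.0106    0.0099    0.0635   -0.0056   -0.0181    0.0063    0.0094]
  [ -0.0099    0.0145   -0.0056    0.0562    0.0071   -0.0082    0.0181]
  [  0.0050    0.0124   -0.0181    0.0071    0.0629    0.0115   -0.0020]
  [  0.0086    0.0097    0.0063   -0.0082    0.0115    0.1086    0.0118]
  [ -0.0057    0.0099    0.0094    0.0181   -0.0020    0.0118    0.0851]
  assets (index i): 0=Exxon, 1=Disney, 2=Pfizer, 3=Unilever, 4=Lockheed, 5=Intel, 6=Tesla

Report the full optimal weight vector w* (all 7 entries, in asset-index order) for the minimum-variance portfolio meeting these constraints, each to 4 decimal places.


0.2598  0.0618  0.3267  0.1194  0.2359  -0.0390  0.0355

x=Σ⁻¹μ = [3.5824  0.9636  4.7075  1.4151  3.4167  -0.7607  0.4327]
y=Σ⁻¹𝟙 = [26.3979  2.0006  25.4348  21.0238  17.7042  4.5469  5.7908]
a=μᵀx=2.255429  b=𝟙ᵀx=13.757355  c=𝟙ᵀy=102.899107  D=ac−b²=42.816802
λ₁=(c·0.159−b)/D = (102.899107·0.159−13.757355)/42.816802 = 0.060808
λ₂=(a−b·0.159)/D = (2.255429−13.757355·0.159)/42.816802 = 0.001588
w* = 0.060808·x + 0.001588·y:
  w_0 = 0.060808·3.5824 + 0.001588·26.3979 = 0.2598  (Exxon)
  w_1 = 0.060808·0.9636 + 0.001588·2.0006 = 0.0618  (Disney)
  w_2 = 0.060808·4.7075 + 0.001588·25.4348 = 0.3267  (Pfizer)
  w_3 = 0.060808·1.4151 + 0.001588·21.0238 = 0.1194  (Unilever)
  w_4 = 0.060808·3.4167 + 0.001588·17.7042 = 0.2359  (Lockheed)
  w_5 = 0.060808·-0.7607 + 0.001588·4.5469 = -0.0390  (Intel)
  w_6 = 0.060808·0.4327 + 0.001588·5.7908 = 0.0355  (Tesla)
Σw_i=1.0000  μᵀw=0.1590
σ²=wᵀΣw=λ₁·μ_p+λ₂ = 0.060808·0.159 + 0.001588 = 0.011257 ≈ 0.0113


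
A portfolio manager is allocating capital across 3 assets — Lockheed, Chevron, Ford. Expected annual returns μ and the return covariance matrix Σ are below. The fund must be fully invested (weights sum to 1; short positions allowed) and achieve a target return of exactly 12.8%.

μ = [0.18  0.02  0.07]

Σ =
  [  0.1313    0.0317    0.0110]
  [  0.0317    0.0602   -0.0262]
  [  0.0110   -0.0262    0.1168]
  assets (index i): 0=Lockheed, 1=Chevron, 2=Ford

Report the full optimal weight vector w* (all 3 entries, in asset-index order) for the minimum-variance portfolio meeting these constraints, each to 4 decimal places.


g=Σ⁻¹μ = [1.3878  -0.2156  0.4202]
h=Σ⁻¹𝟙 = [1.2481  21.7527  13.3235]
a=μᵀg=0.274902  b=𝟙ᵀg=1.592368  c=𝟙ᵀh=36.324363  D=ac−b²=7.449989
λ₁=(c·0.128−b)/D = (36.324363·0.128−1.592368)/7.449989 = 0.410356
λ₂=(a−b·0.128)/D = (0.274902−1.592368·0.128)/7.449989 = 0.009541
w* = 0.410356·g + 0.009541·h:
  w_0 = 0.410356·1.3878 + 0.009541·1.2481 = 0.5814  (Lockheed)
  w_1 = 0.410356·-0.2156 + 0.009541·21.7527 = 0.1190  (Chevron)
  w_2 = 0.410356·0.4202 + 0.009541·13.3235 = 0.2996  (Ford)
Σw_i=1.0000  μᵀw=0.1280
σ²=wᵀΣw=λ₁·μ_p+λ₂ = 0.410356·0.128 + 0.009541 = 0.062066 ≈ 0.0621

0.5814  0.1190  0.2996


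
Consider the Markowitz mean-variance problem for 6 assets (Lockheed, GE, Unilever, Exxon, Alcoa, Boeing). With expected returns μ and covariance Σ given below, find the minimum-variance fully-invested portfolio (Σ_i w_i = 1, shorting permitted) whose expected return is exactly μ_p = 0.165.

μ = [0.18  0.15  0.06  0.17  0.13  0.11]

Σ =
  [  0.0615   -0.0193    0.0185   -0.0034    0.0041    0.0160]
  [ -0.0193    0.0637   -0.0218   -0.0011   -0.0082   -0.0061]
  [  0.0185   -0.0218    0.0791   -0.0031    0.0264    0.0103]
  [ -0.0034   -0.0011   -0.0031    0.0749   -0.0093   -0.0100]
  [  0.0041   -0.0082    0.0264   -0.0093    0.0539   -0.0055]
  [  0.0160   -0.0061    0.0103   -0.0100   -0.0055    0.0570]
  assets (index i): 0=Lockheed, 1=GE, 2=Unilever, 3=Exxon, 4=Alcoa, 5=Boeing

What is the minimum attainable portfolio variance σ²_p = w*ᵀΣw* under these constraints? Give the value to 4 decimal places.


0.0115

u=Σ⁻¹μ = [3.6486  4.0881  -0.3991  3.2586  3.7537  2.3492]
v=Σ⁻¹𝟙 = [17.4921  28.6513  6.5880  20.5439  23.9835  20.4279]
a=μᵀu=2.546350  b=𝟙ᵀu=16.698945  c=𝟙ᵀv=117.686733  D=ac−b²=20.816848
λ₁=(c·0.165−b)/D = (117.686733·0.165−16.698945)/20.816848 = 0.130633
λ₂=(a−b·0.165)/D = (2.546350−16.698945·0.165)/20.816848 = -0.010039
w* = 0.130633·u + -0.010039·v:
  w_0 = 0.130633·3.6486 + -0.010039·17.4921 = 0.3010  (Lockheed)
  w_1 = 0.130633·4.0881 + -0.010039·28.6513 = 0.2464  (GE)
  w_2 = 0.130633·-0.3991 + -0.010039·6.5880 = -0.1183  (Unilever)
  w_3 = 0.130633·3.2586 + -0.010039·20.5439 = 0.2194  (Exxon)
  w_4 = 0.130633·3.7537 + -0.010039·23.9835 = 0.2496  (Alcoa)
  w_5 = 0.130633·2.3492 + -0.010039·20.4279 = 0.1018  (Boeing)
Σw_i=1.0000  μᵀw=0.1650
σ²=wᵀΣw=λ₁·μ_p+λ₂ = 0.130633·0.165 + -0.010039 = 0.011516 ≈ 0.0115


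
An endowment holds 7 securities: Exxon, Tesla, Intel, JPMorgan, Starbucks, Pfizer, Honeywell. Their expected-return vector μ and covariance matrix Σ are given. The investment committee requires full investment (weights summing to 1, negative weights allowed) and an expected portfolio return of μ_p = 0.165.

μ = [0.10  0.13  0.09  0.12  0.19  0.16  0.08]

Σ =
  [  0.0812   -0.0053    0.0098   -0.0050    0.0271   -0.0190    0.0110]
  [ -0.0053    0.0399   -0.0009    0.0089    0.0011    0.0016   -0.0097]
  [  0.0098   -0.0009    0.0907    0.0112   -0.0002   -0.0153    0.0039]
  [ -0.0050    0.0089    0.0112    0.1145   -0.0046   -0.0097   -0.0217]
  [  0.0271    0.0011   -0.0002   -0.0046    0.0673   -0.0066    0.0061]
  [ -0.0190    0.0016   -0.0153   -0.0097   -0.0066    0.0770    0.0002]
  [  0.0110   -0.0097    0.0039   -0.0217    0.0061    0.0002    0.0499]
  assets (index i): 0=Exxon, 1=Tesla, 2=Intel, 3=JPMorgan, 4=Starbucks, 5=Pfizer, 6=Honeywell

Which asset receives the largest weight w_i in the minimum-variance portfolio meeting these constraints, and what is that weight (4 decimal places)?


Starbucks (0.4410)

g=Σ⁻¹μ = [0.9076  3.4466  1.1329  1.4918  2.5780  2.8583  2.3067]
h=Σ⁻¹𝟙 = [11.3164  29.3239  10.6844  13.0594  10.2586  19.7480  26.7566]
a=μᵀg=1.951461  b=𝟙ᵀg=14.721787  c=𝟙ᵀh=121.147086  D=ac−b²=19.682776
λ₁=(c·0.165−b)/D = (121.147086·0.165−14.721787)/19.682776 = 0.267619
λ₂=(a−b·0.165)/D = (1.951461−14.721787·0.165)/19.682776 = -0.024267
w* = 0.267619·g + -0.024267·h:
  w_0 = 0.267619·0.9076 + -0.024267·11.3164 = -0.0317  (Exxon)
  w_1 = 0.267619·3.4466 + -0.024267·29.3239 = 0.2108  (Tesla)
  w_2 = 0.267619·1.1329 + -0.024267·10.6844 = 0.0439  (Intel)
  w_3 = 0.267619·1.4918 + -0.024267·13.0594 = 0.0823  (JPMorgan)
  w_4 = 0.267619·2.5780 + -0.024267·10.2586 = 0.4410  (Starbucks)
  w_5 = 0.267619·2.8583 + -0.024267·19.7480 = 0.2857  (Pfizer)
  w_6 = 0.267619·2.3067 + -0.024267·26.7566 = -0.0320  (Honeywell)
Σw_i=1.0000  μᵀw=0.1650
σ²=wᵀΣw=λ₁·μ_p+λ₂ = 0.267619·0.165 + -0.024267 = 0.019891 ≈ 0.0199


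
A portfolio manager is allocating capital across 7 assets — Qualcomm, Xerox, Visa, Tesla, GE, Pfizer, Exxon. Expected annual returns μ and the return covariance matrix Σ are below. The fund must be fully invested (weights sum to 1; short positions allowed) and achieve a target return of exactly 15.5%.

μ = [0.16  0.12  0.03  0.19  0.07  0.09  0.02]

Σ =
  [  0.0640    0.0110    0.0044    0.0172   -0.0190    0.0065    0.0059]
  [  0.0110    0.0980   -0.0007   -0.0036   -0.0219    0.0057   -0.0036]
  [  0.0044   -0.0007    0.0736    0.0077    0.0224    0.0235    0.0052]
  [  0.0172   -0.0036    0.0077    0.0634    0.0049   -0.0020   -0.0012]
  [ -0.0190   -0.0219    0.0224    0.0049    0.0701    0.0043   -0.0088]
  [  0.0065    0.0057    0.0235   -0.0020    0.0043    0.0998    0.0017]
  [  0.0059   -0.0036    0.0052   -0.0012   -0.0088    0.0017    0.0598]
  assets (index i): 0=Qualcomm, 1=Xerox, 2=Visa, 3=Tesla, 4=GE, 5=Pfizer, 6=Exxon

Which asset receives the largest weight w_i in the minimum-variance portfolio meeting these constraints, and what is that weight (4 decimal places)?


Tesla (0.3536)

u=Σ⁻¹μ = [2.1482  1.5399  -0.9582  2.4849  2.2245  0.8424  0.6518]
v=Σ⁻¹𝟙 = [14.5586  14.6189  0.8525  11.3030  23.7551  6.9050  19.6182]
a=μᵀu=1.216438  b=𝟙ᵀu=8.933439  c=𝟙ᵀv=91.611197  D=ac−b²=31.633016
λ₁=(c·0.155−b)/D = (91.611197·0.155−8.933439)/31.633016 = 0.166481
λ₂=(a−b·0.155)/D = (1.216438−8.933439·0.155)/31.633016 = -0.005319
w* = 0.166481·u + -0.005319·v:
  w_0 = 0.166481·2.1482 + -0.005319·14.5586 = 0.2802  (Qualcomm)
  w_1 = 0.166481·1.5399 + -0.005319·14.6189 = 0.1786  (Xerox)
  w_2 = 0.166481·-0.9582 + -0.005319·0.8525 = -0.1641  (Visa)
  w_3 = 0.166481·2.4849 + -0.005319·11.3030 = 0.3536  (Tesla)
  w_4 = 0.166481·2.2245 + -0.005319·23.7551 = 0.2440  (GE)
  w_5 = 0.166481·0.8424 + -0.005319·6.9050 = 0.1035  (Pfizer)
  w_6 = 0.166481·0.6518 + -0.005319·19.6182 = 0.0042  (Exxon)
Σw_i=1.0000  μᵀw=0.1550
σ²=wᵀΣw=λ₁·μ_p+λ₂ = 0.166481·0.155 + -0.005319 = 0.020486 ≈ 0.0205


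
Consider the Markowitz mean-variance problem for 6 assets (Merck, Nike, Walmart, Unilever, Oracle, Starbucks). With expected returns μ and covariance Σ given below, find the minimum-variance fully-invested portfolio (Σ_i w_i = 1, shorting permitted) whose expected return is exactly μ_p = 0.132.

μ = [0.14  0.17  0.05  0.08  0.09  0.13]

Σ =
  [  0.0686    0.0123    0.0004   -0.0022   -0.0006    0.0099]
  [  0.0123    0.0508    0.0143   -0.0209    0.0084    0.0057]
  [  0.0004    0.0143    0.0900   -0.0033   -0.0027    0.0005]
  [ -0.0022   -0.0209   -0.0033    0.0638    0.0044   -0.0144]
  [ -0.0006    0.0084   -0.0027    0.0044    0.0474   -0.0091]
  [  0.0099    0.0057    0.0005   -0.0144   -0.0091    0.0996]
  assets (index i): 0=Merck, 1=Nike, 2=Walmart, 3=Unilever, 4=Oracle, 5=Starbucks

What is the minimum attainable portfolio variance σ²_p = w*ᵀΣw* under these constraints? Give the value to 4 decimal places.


g=Σ⁻¹μ = [1.2467  3.7935  0.0795  2.7908  1.2725  1.4836]
h=Σ⁻¹𝟙 = [9.9285  20.4195  9.2120  24.8765  18.3366  13.1104]
a=μᵀg=1.354069  b=𝟙ᵀg=10.666657  c=𝟙ᵀh=95.883345  D=ac−b²=16.055069
λ₁=(c·0.132−b)/D = (95.883345·0.132−10.666657)/16.055069 = 0.123945
λ₂=(a−b·0.132)/D = (1.354069−10.666657·0.132)/16.055069 = -0.003359
w* = 0.123945·g + -0.003359·h:
  w_0 = 0.123945·1.2467 + -0.003359·9.9285 = 0.1212  (Merck)
  w_1 = 0.123945·3.7935 + -0.003359·20.4195 = 0.4016  (Nike)
  w_2 = 0.123945·0.0795 + -0.003359·9.2120 = -0.0211  (Walmart)
  w_3 = 0.123945·2.7908 + -0.003359·24.8765 = 0.2623  (Unilever)
  w_4 = 0.123945·1.2725 + -0.003359·18.3366 = 0.0961  (Oracle)
  w_5 = 0.123945·1.4836 + -0.003359·13.1104 = 0.1398  (Starbucks)
Σw_i=1.0000  μᵀw=0.1320
σ²=wᵀΣw=λ₁·μ_p+λ₂ = 0.123945·0.132 + -0.003359 = 0.013002 ≈ 0.0130

0.0130


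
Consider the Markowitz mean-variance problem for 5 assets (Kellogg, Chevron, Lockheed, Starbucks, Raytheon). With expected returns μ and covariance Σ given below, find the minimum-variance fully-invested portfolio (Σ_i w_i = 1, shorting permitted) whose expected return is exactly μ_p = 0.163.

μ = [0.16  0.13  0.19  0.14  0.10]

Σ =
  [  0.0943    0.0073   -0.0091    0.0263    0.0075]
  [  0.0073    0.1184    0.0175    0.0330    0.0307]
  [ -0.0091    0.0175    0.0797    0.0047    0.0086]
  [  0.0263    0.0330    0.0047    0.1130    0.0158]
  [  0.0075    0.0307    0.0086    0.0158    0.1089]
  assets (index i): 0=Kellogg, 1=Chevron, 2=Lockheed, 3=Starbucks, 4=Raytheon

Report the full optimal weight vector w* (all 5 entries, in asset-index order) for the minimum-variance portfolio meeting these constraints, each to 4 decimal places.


0.3059  0.0707  0.4249  0.1071  0.0914

x=Σ⁻¹μ = [1.7079  0.3651  2.4192  0.5750  0.4233]
y=Σ⁻¹𝟙 = [9.8477  3.3183  12.0447  4.2484  6.0015]
a=μᵀx=0.903197  b=𝟙ᵀx=5.490432  c=𝟙ᵀy=35.460599  D=ac−b²=1.883051
λ₁=(c·0.163−b)/D = (35.460599·0.163−5.490432)/1.883051 = 0.153817
λ₂=(a−b·0.163)/D = (0.903197−5.490432·0.163)/1.883051 = 0.004384
w* = 0.153817·x + 0.004384·y:
  w_0 = 0.153817·1.7079 + 0.004384·9.8477 = 0.3059  (Kellogg)
  w_1 = 0.153817·0.3651 + 0.004384·3.3183 = 0.0707  (Chevron)
  w_2 = 0.153817·2.4192 + 0.004384·12.0447 = 0.4249  (Lockheed)
  w_3 = 0.153817·0.5750 + 0.004384·4.2484 = 0.1071  (Starbucks)
  w_4 = 0.153817·0.4233 + 0.004384·6.0015 = 0.0914  (Raytheon)
Σw_i=1.0000  μᵀw=0.1630
σ²=wᵀΣw=λ₁·μ_p+λ₂ = 0.153817·0.163 + 0.004384 = 0.029457 ≈ 0.0295


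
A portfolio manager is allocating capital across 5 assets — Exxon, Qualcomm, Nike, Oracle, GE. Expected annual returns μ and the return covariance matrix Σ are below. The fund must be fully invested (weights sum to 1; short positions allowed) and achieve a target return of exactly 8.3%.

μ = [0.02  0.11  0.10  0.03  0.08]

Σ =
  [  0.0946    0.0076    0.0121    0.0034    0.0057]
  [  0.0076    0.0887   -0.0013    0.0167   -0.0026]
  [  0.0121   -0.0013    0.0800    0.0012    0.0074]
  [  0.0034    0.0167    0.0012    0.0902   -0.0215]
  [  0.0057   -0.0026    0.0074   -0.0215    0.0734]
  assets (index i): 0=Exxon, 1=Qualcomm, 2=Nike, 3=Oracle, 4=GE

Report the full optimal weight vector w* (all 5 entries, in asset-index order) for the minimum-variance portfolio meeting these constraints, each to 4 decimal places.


0.0359  0.2571  0.2565  0.1537  0.2968

p=Σ⁻¹μ = [-0.1194  1.2325  1.1781  0.3627  1.1303]
q=Σ⁻¹𝟙 = [7.1595  8.8503  9.8722  12.8997  16.1647]
a=μᵀp=0.352299  b=𝟙ᵀp=3.784117  c=𝟙ᵀq=54.946442  D=ac−b²=5.038024
λ₁=(c·0.083−b)/D = (54.946442·0.083−3.784117)/5.038024 = 0.154115
λ₂=(a−b·0.083)/D = (0.352299−3.784117·0.083)/5.038024 = 0.007586
w* = 0.154115·p + 0.007586·q:
  w_0 = 0.154115·-0.1194 + 0.007586·7.1595 = 0.0359  (Exxon)
  w_1 = 0.154115·1.2325 + 0.007586·8.8503 = 0.2571  (Qualcomm)
  w_2 = 0.154115·1.1781 + 0.007586·9.8722 = 0.2565  (Nike)
  w_3 = 0.154115·0.3627 + 0.007586·12.8997 = 0.1537  (Oracle)
  w_4 = 0.154115·1.1303 + 0.007586·16.1647 = 0.2968  (GE)
Σw_i=1.0000  μᵀw=0.0830
σ²=wᵀΣw=λ₁·μ_p+λ₂ = 0.154115·0.083 + 0.007586 = 0.020377 ≈ 0.0204


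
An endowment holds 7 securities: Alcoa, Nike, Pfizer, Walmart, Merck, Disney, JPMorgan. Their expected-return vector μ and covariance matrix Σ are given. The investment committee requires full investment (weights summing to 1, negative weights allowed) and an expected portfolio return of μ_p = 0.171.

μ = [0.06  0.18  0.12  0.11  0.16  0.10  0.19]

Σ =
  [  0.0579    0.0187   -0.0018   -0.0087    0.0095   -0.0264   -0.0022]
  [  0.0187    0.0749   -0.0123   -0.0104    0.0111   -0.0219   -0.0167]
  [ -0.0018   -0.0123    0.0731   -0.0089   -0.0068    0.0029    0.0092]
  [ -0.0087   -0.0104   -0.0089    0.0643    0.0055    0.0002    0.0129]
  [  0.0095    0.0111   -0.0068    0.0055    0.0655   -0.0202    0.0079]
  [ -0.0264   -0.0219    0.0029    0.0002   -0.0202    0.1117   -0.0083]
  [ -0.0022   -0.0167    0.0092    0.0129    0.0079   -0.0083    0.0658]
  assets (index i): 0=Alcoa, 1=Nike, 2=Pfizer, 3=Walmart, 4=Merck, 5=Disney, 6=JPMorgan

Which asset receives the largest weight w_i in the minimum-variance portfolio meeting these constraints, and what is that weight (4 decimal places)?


Nike (0.3391)

p=Σ⁻¹μ = [1.0419  3.9328  2.2470  1.9556  2.0587  2.4673  3.2870]
q=Σ⁻¹𝟙 = [22.1404  21.5598  18.6974  20.2161  13.3507  21.4896  15.9399]
a=μᵀp=2.455828  b=𝟙ᵀp=16.990291  c=𝟙ᵀq=133.393852  D=ac−b²=38.922371
λ₁=(c·0.171−b)/D = (133.393852·0.171−16.990291)/38.922371 = 0.149530
λ₂=(a−b·0.171)/D = (2.455828−16.990291·0.171)/38.922371 = -0.011549
w* = 0.149530·p + -0.011549·q:
  w_0 = 0.149530·1.0419 + -0.011549·22.1404 = -0.0999  (Alcoa)
  w_1 = 0.149530·3.9328 + -0.011549·21.5598 = 0.3391  (Nike)
  w_2 = 0.149530·2.2470 + -0.011549·18.6974 = 0.1201  (Pfizer)
  w_3 = 0.149530·1.9556 + -0.011549·20.2161 = 0.0589  (Walmart)
  w_4 = 0.149530·2.0587 + -0.011549·13.3507 = 0.1536  (Merck)
  w_5 = 0.149530·2.4673 + -0.011549·21.4896 = 0.1207  (Disney)
  w_6 = 0.149530·3.2870 + -0.011549·15.9399 = 0.3074  (JPMorgan)
Σw_i=1.0000  μᵀw=0.1710
σ²=wᵀΣw=λ₁·μ_p+λ₂ = 0.149530·0.171 + -0.011549 = 0.014021 ≈ 0.0140


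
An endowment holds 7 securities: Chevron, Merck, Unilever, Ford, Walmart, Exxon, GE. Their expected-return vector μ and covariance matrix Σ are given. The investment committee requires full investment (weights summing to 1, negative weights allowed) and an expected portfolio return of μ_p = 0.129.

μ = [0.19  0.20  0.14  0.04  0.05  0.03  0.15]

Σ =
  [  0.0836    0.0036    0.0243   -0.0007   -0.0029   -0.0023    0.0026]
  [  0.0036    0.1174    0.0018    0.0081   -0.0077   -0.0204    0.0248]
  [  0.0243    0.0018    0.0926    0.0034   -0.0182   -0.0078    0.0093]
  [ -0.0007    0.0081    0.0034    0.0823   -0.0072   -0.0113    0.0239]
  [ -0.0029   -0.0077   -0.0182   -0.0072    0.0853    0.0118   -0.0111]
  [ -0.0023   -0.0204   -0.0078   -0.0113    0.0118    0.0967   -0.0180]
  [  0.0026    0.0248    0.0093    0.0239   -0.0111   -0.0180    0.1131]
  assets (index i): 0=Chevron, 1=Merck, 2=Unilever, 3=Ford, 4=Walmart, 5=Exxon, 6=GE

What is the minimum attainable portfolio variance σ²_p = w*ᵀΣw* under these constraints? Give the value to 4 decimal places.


0.0155

u=Σ⁻¹μ = [1.8981  1.6175  1.1558  0.2093  1.0743  0.8756  1.0335]
v=Σ⁻¹𝟙 = [9.0897  9.2528  11.2911  12.1449  15.2234  14.2611  6.8727]
a=μᵀu=1.089324  b=𝟙ᵀu=7.864066  c=𝟙ᵀv=78.135709  D=ac−b²=23.271539
λ₁=(c·0.129−b)/D = (78.135709·0.129−7.864066)/23.271539 = 0.095200
λ₂=(a−b·0.129)/D = (1.089324−7.864066·0.129)/23.271539 = 0.003217
w* = 0.095200·u + 0.003217·v:
  w_0 = 0.095200·1.8981 + 0.003217·9.0897 = 0.2099  (Chevron)
  w_1 = 0.095200·1.6175 + 0.003217·9.2528 = 0.1838  (Merck)
  w_2 = 0.095200·1.1558 + 0.003217·11.2911 = 0.1463  (Unilever)
  w_3 = 0.095200·0.2093 + 0.003217·12.1449 = 0.0590  (Ford)
  w_4 = 0.095200·1.0743 + 0.003217·15.2234 = 0.1512  (Walmart)
  w_5 = 0.095200·0.8756 + 0.003217·14.2611 = 0.1292  (Exxon)
  w_6 = 0.095200·1.0335 + 0.003217·6.8727 = 0.1205  (GE)
Σw_i=1.0000  μᵀw=0.1290
σ²=wᵀΣw=λ₁·μ_p+λ₂ = 0.095200·0.129 + 0.003217 = 0.015498 ≈ 0.0155


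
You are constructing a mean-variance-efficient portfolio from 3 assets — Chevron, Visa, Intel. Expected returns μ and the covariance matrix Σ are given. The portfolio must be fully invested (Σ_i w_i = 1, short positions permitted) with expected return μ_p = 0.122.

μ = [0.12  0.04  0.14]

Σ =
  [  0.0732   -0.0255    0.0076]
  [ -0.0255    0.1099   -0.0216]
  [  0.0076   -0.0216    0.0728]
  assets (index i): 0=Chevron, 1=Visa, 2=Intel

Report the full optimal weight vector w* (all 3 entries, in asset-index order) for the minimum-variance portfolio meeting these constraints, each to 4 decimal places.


g=Σ⁻¹μ = [1.8412  1.2014  2.0873]
h=Σ⁻¹𝟙 = [17.6653  16.4974  16.7869]
a=μᵀg=0.561222  b=𝟙ᵀg=5.129904  c=𝟙ᵀh=50.949645  D=ac−b²=2.278132
λ₁=(c·0.122−b)/D = (50.949645·0.122−5.129904)/2.278132 = 0.476686
λ₂=(a−b·0.122)/D = (0.561222−5.129904·0.122)/2.278132 = -0.028368
w* = 0.476686·g + -0.028368·h:
  w_0 = 0.476686·1.8412 + -0.028368·17.6653 = 0.3765  (Chevron)
  w_1 = 0.476686·1.2014 + -0.028368·16.4974 = 0.1047  (Visa)
  w_2 = 0.476686·2.0873 + -0.028368·16.7869 = 0.5188  (Intel)
Σw_i=1.0000  μᵀw=0.1220
σ²=wᵀΣw=λ₁·μ_p+λ₂ = 0.476686·0.122 + -0.028368 = 0.029787 ≈ 0.0298

0.3765  0.1047  0.5188


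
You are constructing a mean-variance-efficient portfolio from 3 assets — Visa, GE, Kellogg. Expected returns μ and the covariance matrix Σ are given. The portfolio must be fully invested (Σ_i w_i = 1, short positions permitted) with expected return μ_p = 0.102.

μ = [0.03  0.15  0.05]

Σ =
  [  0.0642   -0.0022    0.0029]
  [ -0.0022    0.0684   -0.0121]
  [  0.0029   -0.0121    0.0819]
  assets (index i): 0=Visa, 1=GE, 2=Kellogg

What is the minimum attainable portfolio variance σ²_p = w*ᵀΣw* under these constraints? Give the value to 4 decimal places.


x=Σ⁻¹μ = [0.5061  2.3762  0.9436]
y=Σ⁻¹𝟙 = [15.5365  17.6434  14.2665]
a=μᵀx=0.418793  b=𝟙ᵀx=3.825924  c=𝟙ᵀy=47.446368  D=ac−b²=5.232536
λ₁=(c·0.102−b)/D = (47.446368·0.102−3.825924)/5.232536 = 0.193712
λ₂=(a−b·0.102)/D = (0.418793−3.825924·0.102)/5.232536 = 0.005456
w* = 0.193712·x + 0.005456·y:
  w_0 = 0.193712·0.5061 + 0.005456·15.5365 = 0.1828  (Visa)
  w_1 = 0.193712·2.3762 + 0.005456·17.6434 = 0.5566  (GE)
  w_2 = 0.193712·0.9436 + 0.005456·14.2665 = 0.2606  (Kellogg)
Σw_i=1.0000  μᵀw=0.1020
σ²=wᵀΣw=λ₁·μ_p+λ₂ = 0.193712·0.102 + 0.005456 = 0.025215 ≈ 0.0252

0.0252


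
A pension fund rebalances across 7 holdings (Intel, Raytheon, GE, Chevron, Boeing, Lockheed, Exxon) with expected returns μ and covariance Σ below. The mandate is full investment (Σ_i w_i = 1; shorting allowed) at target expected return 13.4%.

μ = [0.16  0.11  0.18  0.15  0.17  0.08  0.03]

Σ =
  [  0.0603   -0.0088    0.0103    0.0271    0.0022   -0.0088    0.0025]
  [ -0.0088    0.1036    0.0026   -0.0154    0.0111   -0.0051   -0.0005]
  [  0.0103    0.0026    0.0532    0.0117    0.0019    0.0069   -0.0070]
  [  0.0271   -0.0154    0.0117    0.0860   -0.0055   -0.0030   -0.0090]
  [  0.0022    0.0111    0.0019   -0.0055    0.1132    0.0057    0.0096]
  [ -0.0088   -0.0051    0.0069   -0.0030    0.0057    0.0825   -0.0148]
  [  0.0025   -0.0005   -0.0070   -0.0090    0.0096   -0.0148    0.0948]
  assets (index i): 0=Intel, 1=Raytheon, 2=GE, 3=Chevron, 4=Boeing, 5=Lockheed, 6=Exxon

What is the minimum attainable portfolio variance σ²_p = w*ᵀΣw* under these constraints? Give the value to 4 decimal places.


0.0129

x=Σ⁻¹μ = [1.9549  1.2639  2.5754  1.1875  1.2457  1.1096  0.6215]
y=Σ⁻¹𝟙 = [12.9926  12.1954  13.0303  10.3295  5.6846  15.6809  14.0854]
a=μᵀx=1.412706  b=𝟙ᵀx=9.958601  c=𝟙ᵀy=83.998679  D=ac−b²=19.491692
λ₁=(c·0.134−b)/D = (83.998679·0.134−9.958601)/19.491692 = 0.066553
λ₂=(a−b·0.134)/D = (1.412706−9.958601·0.134)/19.491692 = 0.004015
w* = 0.066553·x + 0.004015·y:
  w_0 = 0.066553·1.9549 + 0.004015·12.9926 = 0.1823  (Intel)
  w_1 = 0.066553·1.2639 + 0.004015·12.1954 = 0.1331  (Raytheon)
  w_2 = 0.066553·2.5754 + 0.004015·13.0303 = 0.2237  (GE)
  w_3 = 0.066553·1.1875 + 0.004015·10.3295 = 0.1205  (Chevron)
  w_4 = 0.066553·1.2457 + 0.004015·5.6846 = 0.1057  (Boeing)
  w_5 = 0.066553·1.1096 + 0.004015·15.6809 = 0.1368  (Lockheed)
  w_6 = 0.066553·0.6215 + 0.004015·14.0854 = 0.0979  (Exxon)
Σw_i=1.0000  μᵀw=0.1340
σ²=wᵀΣw=λ₁·μ_p+λ₂ = 0.066553·0.134 + 0.004015 = 0.012933 ≈ 0.0129


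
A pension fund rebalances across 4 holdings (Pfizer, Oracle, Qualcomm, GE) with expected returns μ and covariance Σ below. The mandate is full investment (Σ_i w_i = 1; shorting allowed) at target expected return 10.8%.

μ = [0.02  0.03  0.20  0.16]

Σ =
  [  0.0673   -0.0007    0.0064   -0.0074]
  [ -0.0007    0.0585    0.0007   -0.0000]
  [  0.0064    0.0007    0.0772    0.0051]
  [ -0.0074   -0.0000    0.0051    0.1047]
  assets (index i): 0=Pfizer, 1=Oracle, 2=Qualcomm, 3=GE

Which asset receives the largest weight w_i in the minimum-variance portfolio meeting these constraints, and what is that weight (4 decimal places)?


x=Σ⁻¹μ = [0.2235  0.4859  2.4737  1.4235]
y=Σ⁻¹𝟙 = [15.1120  17.1447  10.8786  10.0893]
a=μᵀx=0.741544  b=𝟙ᵀx=4.606582  c=𝟙ᵀy=53.224562  D=ac−b²=18.247728
λ₁=(c·0.108−b)/D = (53.224562·0.108−4.606582)/18.247728 = 0.062565
λ₂=(a−b·0.108)/D = (0.741544−4.606582·0.108)/18.247728 = 0.013373
w* = 0.062565·x + 0.013373·y:
  w_0 = 0.062565·0.2235 + 0.013373·15.1120 = 0.2161  (Pfizer)
  w_1 = 0.062565·0.4859 + 0.013373·17.1447 = 0.2597  (Oracle)
  w_2 = 0.062565·2.4737 + 0.013373·10.8786 = 0.3002  (Qualcomm)
  w_3 = 0.062565·1.4235 + 0.013373·10.0893 = 0.2240  (GE)
Σw_i=1.0000  μᵀw=0.1080
σ²=wᵀΣw=λ₁·μ_p+λ₂ = 0.062565·0.108 + 0.013373 = 0.020130 ≈ 0.0201

Qualcomm (0.3002)


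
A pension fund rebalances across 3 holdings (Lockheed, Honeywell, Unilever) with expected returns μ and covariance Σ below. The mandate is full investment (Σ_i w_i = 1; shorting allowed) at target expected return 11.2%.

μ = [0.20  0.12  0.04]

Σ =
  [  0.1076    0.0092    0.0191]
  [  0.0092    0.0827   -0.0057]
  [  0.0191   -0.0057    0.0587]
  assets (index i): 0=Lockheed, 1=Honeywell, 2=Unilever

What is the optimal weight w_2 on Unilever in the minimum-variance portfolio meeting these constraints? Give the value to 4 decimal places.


0.3624

p=Σ⁻¹μ = [1.7049  1.2787  0.2509]
q=Σ⁻¹𝟙 = [5.2752  12.6456  16.5473]
a=μᵀp=0.504449  b=𝟙ᵀp=3.234391  c=𝟙ᵀq=34.467986  D=ac−b²=6.926053
λ₁=(c·0.112−b)/D = (34.467986·0.112−3.234391)/6.926053 = 0.090387
λ₂=(a−b·0.112)/D = (0.504449−3.234391·0.112)/6.926053 = 0.020531
w* = 0.090387·p + 0.020531·q:
  w_0 = 0.090387·1.7049 + 0.020531·5.2752 = 0.2624  (Lockheed)
  w_1 = 0.090387·1.2787 + 0.020531·12.6456 = 0.3752  (Honeywell)
  w_2 = 0.090387·0.2509 + 0.020531·16.5473 = 0.3624  (Unilever)
Σw_i=1.0000  μᵀw=0.1120
σ²=wᵀΣw=λ₁·μ_p+λ₂ = 0.090387·0.112 + 0.020531 = 0.030654 ≈ 0.0307


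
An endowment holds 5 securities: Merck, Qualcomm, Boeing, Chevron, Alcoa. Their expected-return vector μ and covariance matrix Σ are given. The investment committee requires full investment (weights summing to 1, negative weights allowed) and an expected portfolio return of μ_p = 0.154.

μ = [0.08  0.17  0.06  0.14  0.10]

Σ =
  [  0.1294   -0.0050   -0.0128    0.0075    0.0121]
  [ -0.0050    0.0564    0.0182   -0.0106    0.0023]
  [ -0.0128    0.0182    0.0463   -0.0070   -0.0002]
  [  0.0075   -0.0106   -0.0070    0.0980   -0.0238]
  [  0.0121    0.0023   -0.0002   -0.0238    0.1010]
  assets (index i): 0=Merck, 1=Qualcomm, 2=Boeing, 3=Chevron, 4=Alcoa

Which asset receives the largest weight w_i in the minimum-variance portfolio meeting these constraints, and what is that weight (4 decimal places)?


u=Σ⁻¹μ = [0.5449  3.2424  0.4953  2.1000  1.3468]
v=Σ⁻¹𝟙 = [8.2729  14.2068  20.7084  15.5732  12.2971]
a=μᵀu=1.053209  b=𝟙ᵀu=7.729452  c=𝟙ᵀv=71.058421  D=ac−b²=15.094903
λ₁=(c·0.154−b)/D = (71.058421·0.154−7.729452)/15.094903 = 0.212889
λ₂=(a−b·0.154)/D = (1.053209−7.729452·0.154)/15.094903 = -0.009084
w* = 0.212889·u + -0.009084·v:
  w_0 = 0.212889·0.5449 + -0.009084·8.2729 = 0.0408  (Merck)
  w_1 = 0.212889·3.2424 + -0.009084·14.2068 = 0.5612  (Qualcomm)
  w_2 = 0.212889·0.4953 + -0.009084·20.7084 = -0.0827  (Boeing)
  w_3 = 0.212889·2.1000 + -0.009084·15.5732 = 0.3056  (Chevron)
  w_4 = 0.212889·1.3468 + -0.009084·12.2971 = 0.1750  (Alcoa)
Σw_i=1.0000  μᵀw=0.1540
σ²=wᵀΣw=λ₁·μ_p+λ₂ = 0.212889·0.154 + -0.009084 = 0.023701 ≈ 0.0237

Qualcomm (0.5612)


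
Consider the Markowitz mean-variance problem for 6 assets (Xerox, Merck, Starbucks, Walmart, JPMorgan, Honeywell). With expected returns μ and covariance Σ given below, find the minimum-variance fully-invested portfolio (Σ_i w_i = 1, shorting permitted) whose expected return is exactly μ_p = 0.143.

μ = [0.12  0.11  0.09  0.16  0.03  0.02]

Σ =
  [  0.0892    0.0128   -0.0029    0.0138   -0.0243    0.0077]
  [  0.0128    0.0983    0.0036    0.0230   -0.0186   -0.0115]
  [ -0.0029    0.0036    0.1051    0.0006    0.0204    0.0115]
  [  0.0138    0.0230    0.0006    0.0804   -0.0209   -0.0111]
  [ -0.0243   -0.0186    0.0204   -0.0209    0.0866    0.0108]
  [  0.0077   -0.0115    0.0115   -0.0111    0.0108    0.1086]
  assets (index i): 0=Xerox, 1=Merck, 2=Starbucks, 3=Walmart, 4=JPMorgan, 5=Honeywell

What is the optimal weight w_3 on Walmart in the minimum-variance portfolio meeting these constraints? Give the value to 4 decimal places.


0.5367

x=Σ⁻¹μ = [1.2652  0.7296  0.6130  1.8828  1.1450  0.1854]
y=Σ⁻¹𝟙 = [12.0945  9.6728  5.0214  13.4044  18.0205  8.4211]
a=μᵀx=0.626558  b=𝟙ᵀx=5.821007  c=𝟙ᵀy=66.634655  D=ac−b²=7.866342
λ₁=(c·0.143−b)/D = (66.634655·0.143−5.821007)/7.866342 = 0.471343
λ₂=(a−b·0.143)/D = (0.626558−5.821007·0.143)/7.866342 = -0.026168
w* = 0.471343·x + -0.026168·y:
  w_0 = 0.471343·1.2652 + -0.026168·12.0945 = 0.2798  (Xerox)
  w_1 = 0.471343·0.7296 + -0.026168·9.6728 = 0.0908  (Merck)
  w_2 = 0.471343·0.6130 + -0.026168·5.0214 = 0.1575  (Starbucks)
  w_3 = 0.471343·1.8828 + -0.026168·13.4044 = 0.5367  (Walmart)
  w_4 = 0.471343·1.1450 + -0.026168·18.0205 = 0.0681  (JPMorgan)
  w_5 = 0.471343·0.1854 + -0.026168·8.4211 = -0.1330  (Honeywell)
Σw_i=1.0000  μᵀw=0.1430
σ²=wᵀΣw=λ₁·μ_p+λ₂ = 0.471343·0.143 + -0.026168 = 0.041234 ≈ 0.0412


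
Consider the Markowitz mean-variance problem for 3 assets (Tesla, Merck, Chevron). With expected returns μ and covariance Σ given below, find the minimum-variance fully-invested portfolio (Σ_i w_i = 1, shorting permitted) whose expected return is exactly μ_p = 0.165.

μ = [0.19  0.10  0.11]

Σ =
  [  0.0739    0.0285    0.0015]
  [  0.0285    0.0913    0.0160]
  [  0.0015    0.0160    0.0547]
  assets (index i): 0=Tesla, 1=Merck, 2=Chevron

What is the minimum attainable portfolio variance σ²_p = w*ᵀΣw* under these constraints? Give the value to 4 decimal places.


0.0401

p=Σ⁻¹μ = [2.5477  -0.0423  1.9535]
q=Σ⁻¹𝟙 = [11.4775  4.4496  16.6653]
a=μᵀp=0.694716  b=𝟙ᵀp=4.458868  c=𝟙ᵀq=32.592375  D=ac−b²=2.760959
λ₁=(c·0.165−b)/D = (32.592375·0.165−4.458868)/2.760959 = 0.332810
λ₂=(a−b·0.165)/D = (0.694716−4.458868·0.165)/2.760959 = -0.014849
w* = 0.332810·p + -0.014849·q:
  w_0 = 0.332810·2.5477 + -0.014849·11.4775 = 0.6775  (Tesla)
  w_1 = 0.332810·-0.0423 + -0.014849·4.4496 = -0.0802  (Merck)
  w_2 = 0.332810·1.9535 + -0.014849·16.6653 = 0.4027  (Chevron)
Σw_i=1.0000  μᵀw=0.1650
σ²=wᵀΣw=λ₁·μ_p+λ₂ = 0.332810·0.165 + -0.014849 = 0.040065 ≈ 0.0401


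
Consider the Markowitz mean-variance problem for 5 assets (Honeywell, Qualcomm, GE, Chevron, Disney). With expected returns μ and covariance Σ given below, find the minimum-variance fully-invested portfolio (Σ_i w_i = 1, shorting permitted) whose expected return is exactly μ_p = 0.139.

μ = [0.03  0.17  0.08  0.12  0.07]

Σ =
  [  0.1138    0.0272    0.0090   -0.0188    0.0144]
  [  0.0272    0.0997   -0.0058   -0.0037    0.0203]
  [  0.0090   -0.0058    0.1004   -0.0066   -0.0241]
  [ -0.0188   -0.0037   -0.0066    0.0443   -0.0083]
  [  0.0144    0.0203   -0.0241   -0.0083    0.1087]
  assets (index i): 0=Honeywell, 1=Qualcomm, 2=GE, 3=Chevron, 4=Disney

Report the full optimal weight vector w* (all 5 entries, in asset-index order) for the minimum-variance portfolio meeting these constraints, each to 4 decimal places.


p=Σ⁻¹μ = [0.1961  1.6772  1.2941  3.2827  0.8424]
q=Σ⁻¹𝟙 = [9.6736  6.9149  14.5225  31.7184  12.2685]
a=μᵀp=0.847432  b=𝟙ᵀp=7.292540  c=𝟙ᵀq=75.097810  D=ac−b²=10.459160
λ₁=(c·0.139−b)/D = (75.097810·0.139−7.292540)/10.459160 = 0.300794
λ₂=(a−b·0.139)/D = (0.847432−7.292540·0.139)/10.459160 = -0.015893
w* = 0.300794·p + -0.015893·q:
  w_0 = 0.300794·0.1961 + -0.015893·9.6736 = -0.0948  (Honeywell)
  w_1 = 0.300794·1.6772 + -0.015893·6.9149 = 0.3946  (Qualcomm)
  w_2 = 0.300794·1.2941 + -0.015893·14.5225 = 0.1585  (GE)
  w_3 = 0.300794·3.2827 + -0.015893·31.7184 = 0.4833  (Chevron)
  w_4 = 0.300794·0.8424 + -0.015893·12.2685 = 0.0584  (Disney)
Σw_i=1.0000  μᵀw=0.1390
σ²=wᵀΣw=λ₁·μ_p+λ₂ = 0.300794·0.139 + -0.015893 = 0.025917 ≈ 0.0259

-0.0948  0.3946  0.1585  0.4833  0.0584


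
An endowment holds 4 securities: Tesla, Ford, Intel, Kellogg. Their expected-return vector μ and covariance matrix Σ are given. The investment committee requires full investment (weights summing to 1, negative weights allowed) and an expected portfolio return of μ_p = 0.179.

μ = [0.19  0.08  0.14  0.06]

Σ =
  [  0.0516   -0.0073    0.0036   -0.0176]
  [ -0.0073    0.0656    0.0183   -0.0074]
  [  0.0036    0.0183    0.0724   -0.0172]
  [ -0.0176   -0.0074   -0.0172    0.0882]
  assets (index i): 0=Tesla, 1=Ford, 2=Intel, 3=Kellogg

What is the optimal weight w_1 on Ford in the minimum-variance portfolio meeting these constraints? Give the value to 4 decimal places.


-0.0654

u=Σ⁻¹μ = [4.4554  1.4341  1.8362  2.0477]
v=Σ⁻¹𝟙 = [28.0154  17.0739  13.0710  20.9097]
a=μᵀu=1.341178  b=𝟙ᵀu=9.773360  c=𝟙ᵀv=79.070005  D=ac−b²=10.528343
λ₁=(c·0.179−b)/D = (79.070005·0.179−9.773360)/10.528343 = 0.416036
λ₂=(a−b·0.179)/D = (1.341178−9.773360·0.179)/10.528343 = -0.038777
w* = 0.416036·u + -0.038777·v:
  w_0 = 0.416036·4.4554 + -0.038777·28.0154 = 0.7673  (Tesla)
  w_1 = 0.416036·1.4341 + -0.038777·17.0739 = -0.0654  (Ford)
  w_2 = 0.416036·1.8362 + -0.038777·13.0710 = 0.2571  (Intel)
  w_3 = 0.416036·2.0477 + -0.038777·20.9097 = 0.0411  (Kellogg)
Σw_i=1.0000  μᵀw=0.1790
σ²=wᵀΣw=λ₁·μ_p+λ₂ = 0.416036·0.179 + -0.038777 = 0.035694 ≈ 0.0357


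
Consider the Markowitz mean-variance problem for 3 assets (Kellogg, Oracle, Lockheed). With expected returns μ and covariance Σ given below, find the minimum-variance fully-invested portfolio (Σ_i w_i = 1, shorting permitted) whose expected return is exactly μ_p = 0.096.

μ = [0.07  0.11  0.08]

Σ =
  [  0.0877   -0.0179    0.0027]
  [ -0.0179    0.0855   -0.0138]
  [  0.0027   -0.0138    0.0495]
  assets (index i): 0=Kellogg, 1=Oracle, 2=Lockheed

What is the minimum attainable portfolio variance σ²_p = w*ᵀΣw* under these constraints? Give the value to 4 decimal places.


0.0268

p=Σ⁻¹μ = [1.1128  1.8540  2.0723]
q=Σ⁻¹𝟙 = [14.4607  18.6981  24.6261]
a=μᵀp=0.447622  b=𝟙ᵀp=5.039125  c=𝟙ᵀq=57.784864  D=ac−b²=0.473009
λ₁=(c·0.096−b)/D = (57.784864·0.096−5.039125)/0.473009 = 1.074446
λ₂=(a−b·0.096)/D = (0.447622−5.039125·0.096)/0.473009 = -0.076391
w* = 1.074446·p + -0.076391·q:
  w_0 = 1.074446·1.1128 + -0.076391·14.4607 = 0.0910  (Kellogg)
  w_1 = 1.074446·1.8540 + -0.076391·18.6981 = 0.5637  (Oracle)
  w_2 = 1.074446·2.0723 + -0.076391·24.6261 = 0.3454  (Lockheed)
Σw_i=1.0000  μᵀw=0.0960
σ²=wᵀΣw=λ₁·μ_p+λ₂ = 1.074446·0.096 + -0.076391 = 0.026755 ≈ 0.0268


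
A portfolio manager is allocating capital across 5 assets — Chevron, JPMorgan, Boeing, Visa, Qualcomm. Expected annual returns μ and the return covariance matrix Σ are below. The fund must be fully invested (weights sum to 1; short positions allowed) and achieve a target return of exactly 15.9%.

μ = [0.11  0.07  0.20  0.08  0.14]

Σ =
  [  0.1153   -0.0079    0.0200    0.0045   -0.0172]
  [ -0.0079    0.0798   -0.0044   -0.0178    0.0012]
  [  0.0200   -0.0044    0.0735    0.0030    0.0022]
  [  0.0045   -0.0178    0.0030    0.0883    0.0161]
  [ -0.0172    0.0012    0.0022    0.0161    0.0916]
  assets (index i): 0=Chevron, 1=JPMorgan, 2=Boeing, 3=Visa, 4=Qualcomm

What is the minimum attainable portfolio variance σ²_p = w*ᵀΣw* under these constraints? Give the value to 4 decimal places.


g=Σ⁻¹μ = [0.7937  1.2421  2.5044  0.7634  1.4668]
h=Σ⁻¹𝟙 = [8.8503  16.5642  11.4001  12.0065  9.9778]
a=μᵀg=0.941565  b=𝟙ᵀg=6.770450  c=𝟙ᵀh=58.798835  D=ac−b²=9.523913
λ₁=(c·0.159−b)/D = (58.798835·0.159−6.770450)/9.523913 = 0.270746
λ₂=(a−b·0.159)/D = (0.941565−6.770450·0.159)/9.523913 = -0.014168
w* = 0.270746·g + -0.014168·h:
  w_0 = 0.270746·0.7937 + -0.014168·8.8503 = 0.0895  (Chevron)
  w_1 = 0.270746·1.2421 + -0.014168·16.5642 = 0.1016  (JPMorgan)
  w_2 = 0.270746·2.5044 + -0.014168·11.4001 = 0.5165  (Boeing)
  w_3 = 0.270746·0.7634 + -0.014168·12.0065 = 0.0366  (Visa)
  w_4 = 0.270746·1.4668 + -0.014168·9.9778 = 0.2558  (Qualcomm)
Σw_i=1.0000  μᵀw=0.1590
σ²=wᵀΣw=λ₁·μ_p+λ₂ = 0.270746·0.159 + -0.014168 = 0.028880 ≈ 0.0289

0.0289
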